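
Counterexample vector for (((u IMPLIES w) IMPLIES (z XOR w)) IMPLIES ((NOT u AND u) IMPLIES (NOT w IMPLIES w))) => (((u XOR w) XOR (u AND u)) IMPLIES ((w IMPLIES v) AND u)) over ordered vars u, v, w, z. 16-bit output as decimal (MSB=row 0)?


F1 = (((u IMPLIES w) IMPLIES (z XOR w)) IMPLIES ((NOT u AND u) IMPLIES (NOT w IMPLIES w)))
F2 = (((u XOR w) XOR (u AND u)) IMPLIES ((w IMPLIES v) AND u))
Counterexample to F1=>F2 is where F1=1 and F2=0.
Evaluate each row (bits = u,v,w,z, MSB first):
  row 0 [0000]: F1=1 F2=1 -> F1&~F2 -> 0
  row 1 [0001]: F1=1 F2=1 -> F1&~F2 -> 0
  row 2 [0010]: F1=1 F2=0 -> F1&~F2 -> 1
  row 3 [0011]: F1=1 F2=0 -> F1&~F2 -> 1
  row 4 [0100]: F1=1 F2=1 -> F1&~F2 -> 0
  row 5 [0101]: F1=1 F2=1 -> F1&~F2 -> 0
  row 6 [0110]: F1=1 F2=0 -> F1&~F2 -> 1
  row 7 [0111]: F1=1 F2=0 -> F1&~F2 -> 1
  row 8 [1000]: F1=1 F2=1 -> F1&~F2 -> 0
  row 9 [1001]: F1=1 F2=1 -> F1&~F2 -> 0
  row 10 [1010]: F1=1 F2=0 -> F1&~F2 -> 1
  row 11 [1011]: F1=1 F2=0 -> F1&~F2 -> 1
  row 12 [1100]: F1=1 F2=1 -> F1&~F2 -> 0
  row 13 [1101]: F1=1 F2=1 -> F1&~F2 -> 0
  row 14 [1110]: F1=1 F2=1 -> F1&~F2 -> 0
  row 15 [1111]: F1=1 F2=1 -> F1&~F2 -> 0
Full result column, 4 rows per line (u,v fixed per line; w,z runs 00..11 left to right):
  rows 0-3 [u,v=00]: 0011  = hex 3
  rows 4-7 [u,v=01]: 0011  = hex 3
  rows 8-11 [u,v=10]: 0011  = hex 3
  rows 12-15 [u,v=11]: 0000  = hex 0
Counterexample vector (row 0 .. row 15) = 0011001100110000
Output column grouped in 4s = 0011 0011 0011 0000 = 0x3330
Convert to decimal digit by digit (value = value*16 + digit):
  3 -> 3
  3*16 + 3 = 51
  51*16 + 3 = 819
  819*16 + 0 = 13104
Decimal = 13104

13104


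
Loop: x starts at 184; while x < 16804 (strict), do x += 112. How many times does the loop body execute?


Step 1: x goes from 184 toward 16804 by 112; the body runs while x<16804, so iterations = ceil((bound-start)/step)
Step 2: Distance=16620
Step 3: ceil(16620/112)=149

149


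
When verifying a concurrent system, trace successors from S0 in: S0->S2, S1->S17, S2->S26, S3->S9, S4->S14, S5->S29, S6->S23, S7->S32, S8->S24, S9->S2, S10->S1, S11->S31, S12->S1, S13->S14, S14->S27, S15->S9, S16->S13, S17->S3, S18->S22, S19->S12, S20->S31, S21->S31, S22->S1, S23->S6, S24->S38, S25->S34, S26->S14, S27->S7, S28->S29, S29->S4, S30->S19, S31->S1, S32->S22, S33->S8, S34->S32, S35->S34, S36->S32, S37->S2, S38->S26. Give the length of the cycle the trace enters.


Trace from S0 until a state repeats:
  S0 -> S2 -> S26 -> S14 -> S27 -> S7 -> S32 -> S22 -> S1 -> S17 -> S3 -> S9 -> S2
S2 first seen at step 1, revisited at step 12.
Cycle length = 12 - 1 = 11

11


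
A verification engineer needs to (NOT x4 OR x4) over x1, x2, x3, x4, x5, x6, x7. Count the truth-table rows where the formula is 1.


Formula: (NOT x4 OR x4) over 7 vars (128 rows)
Evaluate each row (x1, x2, x3, x4, x5, x6, x7 as bits, MSB first):
  row 0 [0000000]: (NOT 0 OR 0) -> 1
  row 1 [0000001]: (NOT 0 OR 0) -> 1
  row 2 [0000010]: (NOT 0 OR 0) -> 1
  row 3 [0000011]: (NOT 0 OR 0) -> 1
  row 4 [0000100]: (NOT 0 OR 0) -> 1
  (every remaining row is evaluated the same way; all 128 results are listed next)
Full result column, 8 rows per line (x1,x2,x3,x4 fixed per line; x5,x6,x7 runs 000..111 left to right):
  rows 0-7 [x1,x2,x3,x4=0000]: 11111111  (ones: 8)
  rows 8-15 [x1,x2,x3,x4=0001]: 11111111  (ones: 8)
  rows 16-23 [x1,x2,x3,x4=0010]: 11111111  (ones: 8)
  rows 24-31 [x1,x2,x3,x4=0011]: 11111111  (ones: 8)
  rows 32-39 [x1,x2,x3,x4=0100]: 11111111  (ones: 8)
  rows 40-47 [x1,x2,x3,x4=0101]: 11111111  (ones: 8)
  rows 48-55 [x1,x2,x3,x4=0110]: 11111111  (ones: 8)
  rows 56-63 [x1,x2,x3,x4=0111]: 11111111  (ones: 8)
  rows 64-71 [x1,x2,x3,x4=1000]: 11111111  (ones: 8)
  rows 72-79 [x1,x2,x3,x4=1001]: 11111111  (ones: 8)
  rows 80-87 [x1,x2,x3,x4=1010]: 11111111  (ones: 8)
  rows 88-95 [x1,x2,x3,x4=1011]: 11111111  (ones: 8)
  rows 96-103 [x1,x2,x3,x4=1100]: 11111111  (ones: 8)
  rows 104-111 [x1,x2,x3,x4=1101]: 11111111  (ones: 8)
  rows 112-119 [x1,x2,x3,x4=1110]: 11111111  (ones: 8)
  rows 120-127 [x1,x2,x3,x4=1111]: 11111111  (ones: 8)
Count of 1-rows = 8+8+8+8+8+8+8+8+8+8+8+8+8+8+8+8 = 128

128


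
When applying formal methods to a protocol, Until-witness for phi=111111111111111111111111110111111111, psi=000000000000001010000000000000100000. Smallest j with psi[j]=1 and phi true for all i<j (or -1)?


(phi U psi) at 0: need smallest j with psi[j]=1 and phi[i]=1 for all i in [0,j).
Scan from step 0:
  step 0: phi=1, psi=0 -> continue
  step 1: phi=1, psi=0 -> continue
  step 2: phi=1, psi=0 -> continue
  step 3: phi=1, psi=0 -> continue
  step 14: psi=1 and phi held for [0,14) -> witness found
Witness step = 14

14


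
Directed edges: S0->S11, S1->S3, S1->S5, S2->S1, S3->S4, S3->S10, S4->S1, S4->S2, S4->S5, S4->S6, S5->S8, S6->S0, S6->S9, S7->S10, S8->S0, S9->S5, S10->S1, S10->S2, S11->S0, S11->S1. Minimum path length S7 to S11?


BFS layer-by-layer from S7:
  dist 0: {S7}
  dist 1: {S10}
  dist 2: {S1, S2}
  dist 3: {S3, S5}
  dist 4: {S4, S8}
  dist 5: {S0, S6}
  dist 6: {S9, S11}
  -> S11 reached at distance 6
Shortest path length = 6

6


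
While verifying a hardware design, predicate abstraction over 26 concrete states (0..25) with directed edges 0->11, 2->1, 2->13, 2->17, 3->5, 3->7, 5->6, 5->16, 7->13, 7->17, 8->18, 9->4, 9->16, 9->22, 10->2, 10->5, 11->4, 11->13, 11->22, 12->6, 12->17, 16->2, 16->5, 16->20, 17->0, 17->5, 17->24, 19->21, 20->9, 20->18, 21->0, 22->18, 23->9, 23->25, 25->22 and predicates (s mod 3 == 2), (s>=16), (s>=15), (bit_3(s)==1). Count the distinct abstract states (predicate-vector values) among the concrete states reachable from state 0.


BFS from 0:
Concrete reachable: {0, 4, 11, 13, 18, 22}
Abstract via predicates (s mod 3 == 2), (s>=16), (s>=15), (bit_3(s)==1):
  (0,0,0,0) <- {0, 4}
  (0,0,0,1) <- {13}
  (0,1,1,0) <- {18, 22}
  (1,0,0,1) <- {11}
Distinct abstract states = 4

4


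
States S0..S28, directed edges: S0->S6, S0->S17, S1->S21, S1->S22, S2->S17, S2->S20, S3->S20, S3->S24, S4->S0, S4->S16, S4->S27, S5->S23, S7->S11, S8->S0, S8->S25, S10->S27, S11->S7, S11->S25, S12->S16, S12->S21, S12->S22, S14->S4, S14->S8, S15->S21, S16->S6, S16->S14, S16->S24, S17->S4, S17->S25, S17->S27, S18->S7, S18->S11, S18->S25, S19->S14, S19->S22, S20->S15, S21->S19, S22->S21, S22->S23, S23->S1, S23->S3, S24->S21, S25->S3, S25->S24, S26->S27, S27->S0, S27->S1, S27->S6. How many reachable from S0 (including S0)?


BFS from S0:
  layer 0: {S0}
  layer 1: {S6, S17}
  layer 2: {S4, S25, S27}
  layer 3: {S1, S3, S16, S24}
  layer 4: {S14, S20, S21, S22}
  layer 5: {S8, S15, S19, S23}
Reachable set: {S0, S1, S3, S4, S6, S8, S14, S15, S16, S17, S19, S20, S21, S22, S23, S24, S25, S27}
Count = 18

18


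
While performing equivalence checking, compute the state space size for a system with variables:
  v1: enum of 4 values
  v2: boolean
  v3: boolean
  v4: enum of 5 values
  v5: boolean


State space = product of domain sizes of all variables.
Domain sizes:
  v1 (enum of 4 values): 4
  v2 (boolean): 2
  v3 (boolean): 2
  v4 (enum of 5 values): 5
  v5 (boolean): 2
Product = 4 * 2 * 2 * 5 * 2 = 160

160


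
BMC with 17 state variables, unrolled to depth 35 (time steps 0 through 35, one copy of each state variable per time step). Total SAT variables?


BMC unrolls to depth k, creating one copy of each state var for steps 0..k.
Step count = 35 + 1 = 36 (steps 0 through 35)
Vars per step = 17
Total = 17 * 36 = 612

612


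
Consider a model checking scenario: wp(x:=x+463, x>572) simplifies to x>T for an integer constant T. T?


Formula: wp(x:=E, P) = P[E/x] (substitute E for x in postcondition)
Step 1: Postcondition: x>572
Step 2: Substitute x+463 for x: x+463>572
Step 3: Solve for x: x > 572-463 = 109

109


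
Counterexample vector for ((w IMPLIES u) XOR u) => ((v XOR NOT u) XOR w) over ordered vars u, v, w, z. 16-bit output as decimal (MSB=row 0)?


F1 = ((w IMPLIES u) XOR u)
F2 = ((v XOR NOT u) XOR w)
Counterexample to F1=>F2 is where F1=1 and F2=0.
Evaluate each row (bits = u,v,w,z, MSB first):
  row 0 [0000]: F1=1 F2=1 -> F1&~F2 -> 0
  row 1 [0001]: F1=1 F2=1 -> F1&~F2 -> 0
  row 2 [0010]: F1=0 F2=0 -> F1&~F2 -> 0
  row 3 [0011]: F1=0 F2=0 -> F1&~F2 -> 0
  row 4 [0100]: F1=1 F2=0 -> F1&~F2 -> 1
  row 5 [0101]: F1=1 F2=0 -> F1&~F2 -> 1
  row 6 [0110]: F1=0 F2=1 -> F1&~F2 -> 0
  row 7 [0111]: F1=0 F2=1 -> F1&~F2 -> 0
  row 8 [1000]: F1=0 F2=0 -> F1&~F2 -> 0
  row 9 [1001]: F1=0 F2=0 -> F1&~F2 -> 0
  row 10 [1010]: F1=0 F2=1 -> F1&~F2 -> 0
  row 11 [1011]: F1=0 F2=1 -> F1&~F2 -> 0
  row 12 [1100]: F1=0 F2=1 -> F1&~F2 -> 0
  row 13 [1101]: F1=0 F2=1 -> F1&~F2 -> 0
  row 14 [1110]: F1=0 F2=0 -> F1&~F2 -> 0
  row 15 [1111]: F1=0 F2=0 -> F1&~F2 -> 0
Full result column, 4 rows per line (u,v fixed per line; w,z runs 00..11 left to right):
  rows 0-3 [u,v=00]: 0000  = hex 0
  rows 4-7 [u,v=01]: 1100  = hex C
  rows 8-11 [u,v=10]: 0000  = hex 0
  rows 12-15 [u,v=11]: 0000  = hex 0
Counterexample vector (row 0 .. row 15) = 0000110000000000
Output column grouped in 4s = 0000 1100 0000 0000 = 0x0C00
Convert to decimal digit by digit (value = value*16 + digit):
  0 -> 0
  0*16 + 12 (C) = 12
  12*16 + 0 = 192
  192*16 + 0 = 3072
Decimal = 3072

3072


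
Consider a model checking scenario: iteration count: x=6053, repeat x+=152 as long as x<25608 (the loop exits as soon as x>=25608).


Step 1: x goes from 6053 toward 25608 by 152; the body runs while x<25608, so iterations = ceil((bound-start)/step)
Step 2: Distance=19555
Step 3: ceil(19555/152)=129

129


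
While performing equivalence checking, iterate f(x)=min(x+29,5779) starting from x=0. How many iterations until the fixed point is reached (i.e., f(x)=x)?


Step 1: x=0, cap=5779, increment=29
Step 2: x grows by 29 each step until capped at 5779; fixed point is x=5779
Step 3: iterations = ceil(5779/29) = 200

200


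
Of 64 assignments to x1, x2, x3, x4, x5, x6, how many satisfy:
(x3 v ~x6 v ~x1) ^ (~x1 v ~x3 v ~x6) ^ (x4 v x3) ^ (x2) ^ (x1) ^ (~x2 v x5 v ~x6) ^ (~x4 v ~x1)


CNF with 7 clauses over 6 vars (64 assignments).
An assignment satisfies CNF iff every clause has >=1 true literal.
Check each row (bits = x1,x2,x3,x4,x5,x6; clause T/F shown):
  row 0 [000000]: clauses=TTFFFTT -> 0
  row 1 [000001]: clauses=TTFFFTT -> 0
  row 2 [000010]: clauses=TTFFFTT -> 0
  row 3 [000011]: clauses=TTFFFTT -> 0
  row 4 [000100]: clauses=TTTFFTT -> 0
  (every remaining row is evaluated the same way; all 64 results are listed next)
Full result column, 8 rows per line (x1,x2,x3 fixed per line; x4,x5,x6 runs 000..111 left to right):
  rows 0-7 [x1,x2,x3=000]: 00000000  (ones: 0)
  rows 8-15 [x1,x2,x3=001]: 00000000  (ones: 0)
  rows 16-23 [x1,x2,x3=010]: 00000000  (ones: 0)
  rows 24-31 [x1,x2,x3=011]: 00000000  (ones: 0)
  rows 32-39 [x1,x2,x3=100]: 00000000  (ones: 0)
  rows 40-47 [x1,x2,x3=101]: 00000000  (ones: 0)
  rows 48-55 [x1,x2,x3=110]: 00000000  (ones: 0)
  rows 56-63 [x1,x2,x3=111]: 10100000  (ones: 2)
Satisfying assignments = 0+0+0+0+0+0+0+2 = 2

2


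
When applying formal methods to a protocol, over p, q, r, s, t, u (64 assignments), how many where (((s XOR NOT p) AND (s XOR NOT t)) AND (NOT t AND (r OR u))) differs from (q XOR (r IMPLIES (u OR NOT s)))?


F1 = (((s XOR NOT p) AND (s XOR NOT t)) AND (NOT t AND (r OR u)))
F2 = (q XOR (r IMPLIES (u OR NOT s)))
Evaluate both on each of 64 rows (bits = p,q,r,s,t,u):
  row 0 [000000]: F1=0 F2=1 (differ) -> 1
  row 1 [000001]: F1=1 F2=1 -> 0
  row 2 [000010]: F1=0 F2=1 (differ) -> 1
  row 3 [000011]: F1=0 F2=1 (differ) -> 1
  row 4 [000100]: F1=0 F2=1 (differ) -> 1
  (every remaining row is evaluated the same way; all 64 results are listed next)
Full result column, 8 rows per line (p,q,r fixed per line; s,t,u runs 000..111 left to right):
  rows 0-7 [p,q,r=000]: 10111111  (ones: 7)
  rows 8-15 [p,q,r=001]: 00110101  (ones: 4)
  rows 16-23 [p,q,r=010]: 01000000  (ones: 1)
  rows 24-31 [p,q,r=011]: 11001010  (ones: 4)
  rows 32-39 [p,q,r=100]: 11111111  (ones: 8)
  rows 40-47 [p,q,r=101]: 11110101  (ones: 6)
  rows 48-55 [p,q,r=110]: 00000000  (ones: 0)
  rows 56-63 [p,q,r=111]: 00001010  (ones: 2)
Disagreements = 7+4+1+4+8+6+0+2 = 32

32


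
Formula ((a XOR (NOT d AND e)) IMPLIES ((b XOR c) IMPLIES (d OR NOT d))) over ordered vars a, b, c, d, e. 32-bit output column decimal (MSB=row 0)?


Formula: ((a XOR (NOT d AND e)) IMPLIES ((b XOR c) IMPLIES (d OR NOT d))) over a, b, c, d, e (32 rows)
Evaluate each row (bits = a,b,c,d,e, MSB first):
  row 0 [00000]: ((0 XOR (NOT 0 AND 0)) IMPLIES ((0 XOR 0) IMPLIES (0 OR NOT 0))) -> 1
  row 1 [00001]: ((0 XOR (NOT 0 AND 1)) IMPLIES ((0 XOR 0) IMPLIES (0 OR NOT 0))) -> 1
  row 2 [00010]: ((0 XOR (NOT 1 AND 0)) IMPLIES ((0 XOR 0) IMPLIES (1 OR NOT 1))) -> 1
  row 3 [00011]: ((0 XOR (NOT 1 AND 1)) IMPLIES ((0 XOR 0) IMPLIES (1 OR NOT 1))) -> 1
  row 4 [00100]: ((0 XOR (NOT 0 AND 0)) IMPLIES ((0 XOR 1) IMPLIES (0 OR NOT 0))) -> 1
  row 5 [00101]: ((0 XOR (NOT 0 AND 1)) IMPLIES ((0 XOR 1) IMPLIES (0 OR NOT 0))) -> 1
  row 6 [00110]: ((0 XOR (NOT 1 AND 0)) IMPLIES ((0 XOR 1) IMPLIES (1 OR NOT 1))) -> 1
  row 7 [00111]: ((0 XOR (NOT 1 AND 1)) IMPLIES ((0 XOR 1) IMPLIES (1 OR NOT 1))) -> 1
  row 8 [01000]: ((0 XOR (NOT 0 AND 0)) IMPLIES ((1 XOR 0) IMPLIES (0 OR NOT 0))) -> 1
  row 9 [01001]: ((0 XOR (NOT 0 AND 1)) IMPLIES ((1 XOR 0) IMPLIES (0 OR NOT 0))) -> 1
  row 10 [01010]: ((0 XOR (NOT 1 AND 0)) IMPLIES ((1 XOR 0) IMPLIES (1 OR NOT 1))) -> 1
  row 11 [01011]: ((0 XOR (NOT 1 AND 1)) IMPLIES ((1 XOR 0) IMPLIES (1 OR NOT 1))) -> 1
  row 12 [01100]: ((0 XOR (NOT 0 AND 0)) IMPLIES ((1 XOR 1) IMPLIES (0 OR NOT 0))) -> 1
  row 13 [01101]: ((0 XOR (NOT 0 AND 1)) IMPLIES ((1 XOR 1) IMPLIES (0 OR NOT 0))) -> 1
  row 14 [01110]: ((0 XOR (NOT 1 AND 0)) IMPLIES ((1 XOR 1) IMPLIES (1 OR NOT 1))) -> 1
  row 15 [01111]: ((0 XOR (NOT 1 AND 1)) IMPLIES ((1 XOR 1) IMPLIES (1 OR NOT 1))) -> 1
  row 16 [10000]: ((1 XOR (NOT 0 AND 0)) IMPLIES ((0 XOR 0) IMPLIES (0 OR NOT 0))) -> 1
  row 17 [10001]: ((1 XOR (NOT 0 AND 1)) IMPLIES ((0 XOR 0) IMPLIES (0 OR NOT 0))) -> 1
  row 18 [10010]: ((1 XOR (NOT 1 AND 0)) IMPLIES ((0 XOR 0) IMPLIES (1 OR NOT 1))) -> 1
  row 19 [10011]: ((1 XOR (NOT 1 AND 1)) IMPLIES ((0 XOR 0) IMPLIES (1 OR NOT 1))) -> 1
  row 20 [10100]: ((1 XOR (NOT 0 AND 0)) IMPLIES ((0 XOR 1) IMPLIES (0 OR NOT 0))) -> 1
  row 21 [10101]: ((1 XOR (NOT 0 AND 1)) IMPLIES ((0 XOR 1) IMPLIES (0 OR NOT 0))) -> 1
  row 22 [10110]: ((1 XOR (NOT 1 AND 0)) IMPLIES ((0 XOR 1) IMPLIES (1 OR NOT 1))) -> 1
  row 23 [10111]: ((1 XOR (NOT 1 AND 1)) IMPLIES ((0 XOR 1) IMPLIES (1 OR NOT 1))) -> 1
  row 24 [11000]: ((1 XOR (NOT 0 AND 0)) IMPLIES ((1 XOR 0) IMPLIES (0 OR NOT 0))) -> 1
  row 25 [11001]: ((1 XOR (NOT 0 AND 1)) IMPLIES ((1 XOR 0) IMPLIES (0 OR NOT 0))) -> 1
  row 26 [11010]: ((1 XOR (NOT 1 AND 0)) IMPLIES ((1 XOR 0) IMPLIES (1 OR NOT 1))) -> 1
  row 27 [11011]: ((1 XOR (NOT 1 AND 1)) IMPLIES ((1 XOR 0) IMPLIES (1 OR NOT 1))) -> 1
  row 28 [11100]: ((1 XOR (NOT 0 AND 0)) IMPLIES ((1 XOR 1) IMPLIES (0 OR NOT 0))) -> 1
  row 29 [11101]: ((1 XOR (NOT 0 AND 1)) IMPLIES ((1 XOR 1) IMPLIES (0 OR NOT 0))) -> 1
  row 30 [11110]: ((1 XOR (NOT 1 AND 0)) IMPLIES ((1 XOR 1) IMPLIES (1 OR NOT 1))) -> 1
  row 31 [11111]: ((1 XOR (NOT 1 AND 1)) IMPLIES ((1 XOR 1) IMPLIES (1 OR NOT 1))) -> 1
Full result column, 4 rows per line (a,b,c fixed per line; d,e runs 00..11 left to right):
  rows 0-3 [a,b,c=000]: 1111  = hex F
  rows 4-7 [a,b,c=001]: 1111  = hex F
  rows 8-11 [a,b,c=010]: 1111  = hex F
  rows 12-15 [a,b,c=011]: 1111  = hex F
  rows 16-19 [a,b,c=100]: 1111  = hex F
  rows 20-23 [a,b,c=101]: 1111  = hex F
  rows 24-27 [a,b,c=110]: 1111  = hex F
  rows 28-31 [a,b,c=111]: 1111  = hex F
Output column (row 0 .. row 31) = 11111111111111111111111111111111
Output column grouped in 4s = 1111 1111 1111 1111 1111 1111 1111 1111 = 0xFFFFFFFF
Convert to decimal digit by digit (value = value*16 + digit):
  F -> 15
  15*16 + 15 (F) = 255
  255*16 + 15 (F) = 4095
  4095*16 + 15 (F) = 65535
  65535*16 + 15 (F) = 1048575
  1048575*16 + 15 (F) = 16777215
  16777215*16 + 15 (F) = 268435455
  268435455*16 + 15 (F) = 4294967295
Decimal = 4294967295

4294967295


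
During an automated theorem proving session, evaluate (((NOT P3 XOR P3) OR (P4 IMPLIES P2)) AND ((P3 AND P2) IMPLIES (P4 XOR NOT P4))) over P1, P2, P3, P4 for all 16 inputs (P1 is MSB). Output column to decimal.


Formula: (((NOT P3 XOR P3) OR (P4 IMPLIES P2)) AND ((P3 AND P2) IMPLIES (P4 XOR NOT P4))) over P1, P2, P3, P4 (16 rows)
Evaluate each row (bits = P1,P2,P3,P4, MSB first):
  row 0 [0000]: (((NOT 0 XOR 0) OR (0 IMPLIES 0)) AND ((0 AND 0) IMPLIES (0 XOR NOT 0))) -> 1
  row 1 [0001]: (((NOT 0 XOR 0) OR (1 IMPLIES 0)) AND ((0 AND 0) IMPLIES (1 XOR NOT 1))) -> 1
  row 2 [0010]: (((NOT 1 XOR 1) OR (0 IMPLIES 0)) AND ((1 AND 0) IMPLIES (0 XOR NOT 0))) -> 1
  row 3 [0011]: (((NOT 1 XOR 1) OR (1 IMPLIES 0)) AND ((1 AND 0) IMPLIES (1 XOR NOT 1))) -> 1
  row 4 [0100]: (((NOT 0 XOR 0) OR (0 IMPLIES 1)) AND ((0 AND 1) IMPLIES (0 XOR NOT 0))) -> 1
  row 5 [0101]: (((NOT 0 XOR 0) OR (1 IMPLIES 1)) AND ((0 AND 1) IMPLIES (1 XOR NOT 1))) -> 1
  row 6 [0110]: (((NOT 1 XOR 1) OR (0 IMPLIES 1)) AND ((1 AND 1) IMPLIES (0 XOR NOT 0))) -> 1
  row 7 [0111]: (((NOT 1 XOR 1) OR (1 IMPLIES 1)) AND ((1 AND 1) IMPLIES (1 XOR NOT 1))) -> 1
  row 8 [1000]: (((NOT 0 XOR 0) OR (0 IMPLIES 0)) AND ((0 AND 0) IMPLIES (0 XOR NOT 0))) -> 1
  row 9 [1001]: (((NOT 0 XOR 0) OR (1 IMPLIES 0)) AND ((0 AND 0) IMPLIES (1 XOR NOT 1))) -> 1
  row 10 [1010]: (((NOT 1 XOR 1) OR (0 IMPLIES 0)) AND ((1 AND 0) IMPLIES (0 XOR NOT 0))) -> 1
  row 11 [1011]: (((NOT 1 XOR 1) OR (1 IMPLIES 0)) AND ((1 AND 0) IMPLIES (1 XOR NOT 1))) -> 1
  row 12 [1100]: (((NOT 0 XOR 0) OR (0 IMPLIES 1)) AND ((0 AND 1) IMPLIES (0 XOR NOT 0))) -> 1
  row 13 [1101]: (((NOT 0 XOR 0) OR (1 IMPLIES 1)) AND ((0 AND 1) IMPLIES (1 XOR NOT 1))) -> 1
  row 14 [1110]: (((NOT 1 XOR 1) OR (0 IMPLIES 1)) AND ((1 AND 1) IMPLIES (0 XOR NOT 0))) -> 1
  row 15 [1111]: (((NOT 1 XOR 1) OR (1 IMPLIES 1)) AND ((1 AND 1) IMPLIES (1 XOR NOT 1))) -> 1
Full result column, 4 rows per line (P1,P2 fixed per line; P3,P4 runs 00..11 left to right):
  rows 0-3 [P1,P2=00]: 1111  = hex F
  rows 4-7 [P1,P2=01]: 1111  = hex F
  rows 8-11 [P1,P2=10]: 1111  = hex F
  rows 12-15 [P1,P2=11]: 1111  = hex F
Output column (row 0 .. row 15) = 1111111111111111
Output column grouped in 4s = 1111 1111 1111 1111 = 0xFFFF
Convert to decimal digit by digit (value = value*16 + digit):
  F -> 15
  15*16 + 15 (F) = 255
  255*16 + 15 (F) = 4095
  4095*16 + 15 (F) = 65535
Decimal = 65535

65535


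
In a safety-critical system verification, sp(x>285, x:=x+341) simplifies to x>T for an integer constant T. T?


Formula: sp(P, x:=E) = exists old_x. (x = E[old_x/x]) AND P[old_x/x] (old_x is the value of x before the assignment; eliminate old_x by solving x = E[old_x/x] for old_x)
Step 1: Precondition P: x>285, i.e. old_x > 285
Step 2: Assignment gives x = old_x + 341, so old_x = x - 341
Step 3: Substitute into P: x - 341 > 285
Step 4: Simplify: x > 285+341 = 626

626


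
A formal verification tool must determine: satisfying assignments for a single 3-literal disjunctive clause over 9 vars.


Step 1: Total=2^9=512
Step 2: Unsat when all 3 false: 2^6=64
Step 3: Sat=512-64=448

448


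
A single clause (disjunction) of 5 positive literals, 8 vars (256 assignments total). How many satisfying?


Step 1: Total=2^8=256
Step 2: Unsat when all 5 false: 2^3=8
Step 3: Sat=256-8=248

248


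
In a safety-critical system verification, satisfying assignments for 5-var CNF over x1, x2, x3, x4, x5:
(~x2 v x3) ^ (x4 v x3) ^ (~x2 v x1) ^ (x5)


CNF with 4 clauses over 5 vars (32 assignments).
An assignment satisfies CNF iff every clause has >=1 true literal.
Check each row (bits = x1,x2,x3,x4,x5; clause T/F shown):
  row 0 [00000]: clauses=TFTF -> 0
  row 1 [00001]: clauses=TFTT -> 0
  row 2 [00010]: clauses=TTTF -> 0
  row 3 [00011]: clauses=TTTT -> 1
  row 4 [00100]: clauses=TTTF -> 0
  row 5 [00101]: clauses=TTTT -> 1
  row 6 [00110]: clauses=TTTF -> 0
  row 7 [00111]: clauses=TTTT -> 1
  row 8 [01000]: clauses=FFFF -> 0
  row 9 [01001]: clauses=FFFT -> 0
  row 10 [01010]: clauses=FTFF -> 0
  row 11 [01011]: clauses=FTFT -> 0
  row 12 [01100]: clauses=TTFF -> 0
  row 13 [01101]: clauses=TTFT -> 0
  row 14 [01110]: clauses=TTFF -> 0
  row 15 [01111]: clauses=TTFT -> 0
  row 16 [10000]: clauses=TFTF -> 0
  row 17 [10001]: clauses=TFTT -> 0
  row 18 [10010]: clauses=TTTF -> 0
  row 19 [10011]: clauses=TTTT -> 1
  row 20 [10100]: clauses=TTTF -> 0
  row 21 [10101]: clauses=TTTT -> 1
  row 22 [10110]: clauses=TTTF -> 0
  row 23 [10111]: clauses=TTTT -> 1
  row 24 [11000]: clauses=FFTF -> 0
  row 25 [11001]: clauses=FFTT -> 0
  row 26 [11010]: clauses=FTTF -> 0
  row 27 [11011]: clauses=FTTT -> 0
  row 28 [11100]: clauses=TTTF -> 0
  row 29 [11101]: clauses=TTTT -> 1
  row 30 [11110]: clauses=TTTF -> 0
  row 31 [11111]: clauses=TTTT -> 1
Full result column, 8 rows per line (x1,x2 fixed per line; x3,x4,x5 runs 000..111 left to right):
  rows 0-7 [x1,x2=00]: 00010101  (ones: 3)
  rows 8-15 [x1,x2=01]: 00000000  (ones: 0)
  rows 16-23 [x1,x2=10]: 00010101  (ones: 3)
  rows 24-31 [x1,x2=11]: 00000101  (ones: 2)
Satisfying assignments = 3+0+3+2 = 8

8


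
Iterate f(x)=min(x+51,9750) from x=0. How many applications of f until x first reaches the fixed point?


Step 1: x=0, cap=9750, increment=51
Step 2: x grows by 51 each step until capped at 9750; fixed point is x=9750
Step 3: iterations = ceil(9750/51) = 192

192


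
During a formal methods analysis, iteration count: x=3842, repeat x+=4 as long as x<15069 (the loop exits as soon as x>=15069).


Step 1: x goes from 3842 toward 15069 by 4; the body runs while x<15069, so iterations = ceil((bound-start)/step)
Step 2: Distance=11227
Step 3: ceil(11227/4)=2807

2807


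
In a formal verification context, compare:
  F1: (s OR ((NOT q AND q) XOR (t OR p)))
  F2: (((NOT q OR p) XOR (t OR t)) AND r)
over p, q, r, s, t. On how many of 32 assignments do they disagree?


F1 = (s OR ((NOT q AND q) XOR (t OR p)))
F2 = (((NOT q OR p) XOR (t OR t)) AND r)
Evaluate both on each of 32 rows (bits = p,q,r,s,t):
  row 0 [00000]: F1=0 F2=0 -> 0
  row 1 [00001]: F1=1 F2=0 (differ) -> 1
  row 2 [00010]: F1=1 F2=0 (differ) -> 1
  row 3 [00011]: F1=1 F2=0 (differ) -> 1
  row 4 [00100]: F1=0 F2=1 (differ) -> 1
  row 5 [00101]: F1=1 F2=0 (differ) -> 1
  row 6 [00110]: F1=1 F2=1 -> 0
  row 7 [00111]: F1=1 F2=0 (differ) -> 1
  row 8 [01000]: F1=0 F2=0 -> 0
  row 9 [01001]: F1=1 F2=0 (differ) -> 1
  row 10 [01010]: F1=1 F2=0 (differ) -> 1
  row 11 [01011]: F1=1 F2=0 (differ) -> 1
  row 12 [01100]: F1=0 F2=0 -> 0
  row 13 [01101]: F1=1 F2=1 -> 0
  row 14 [01110]: F1=1 F2=0 (differ) -> 1
  row 15 [01111]: F1=1 F2=1 -> 0
  row 16 [10000]: F1=1 F2=0 (differ) -> 1
  row 17 [10001]: F1=1 F2=0 (differ) -> 1
  row 18 [10010]: F1=1 F2=0 (differ) -> 1
  row 19 [10011]: F1=1 F2=0 (differ) -> 1
  row 20 [10100]: F1=1 F2=1 -> 0
  row 21 [10101]: F1=1 F2=0 (differ) -> 1
  row 22 [10110]: F1=1 F2=1 -> 0
  row 23 [10111]: F1=1 F2=0 (differ) -> 1
  row 24 [11000]: F1=1 F2=0 (differ) -> 1
  row 25 [11001]: F1=1 F2=0 (differ) -> 1
  row 26 [11010]: F1=1 F2=0 (differ) -> 1
  row 27 [11011]: F1=1 F2=0 (differ) -> 1
  row 28 [11100]: F1=1 F2=1 -> 0
  row 29 [11101]: F1=1 F2=0 (differ) -> 1
  row 30 [11110]: F1=1 F2=1 -> 0
  row 31 [11111]: F1=1 F2=0 (differ) -> 1
Full result column, 8 rows per line (p,q fixed per line; r,s,t runs 000..111 left to right):
  rows 0-7 [p,q=00]: 01111101  (ones: 6)
  rows 8-15 [p,q=01]: 01110010  (ones: 4)
  rows 16-23 [p,q=10]: 11110101  (ones: 6)
  rows 24-31 [p,q=11]: 11110101  (ones: 6)
Disagreements = 6+4+6+6 = 22

22


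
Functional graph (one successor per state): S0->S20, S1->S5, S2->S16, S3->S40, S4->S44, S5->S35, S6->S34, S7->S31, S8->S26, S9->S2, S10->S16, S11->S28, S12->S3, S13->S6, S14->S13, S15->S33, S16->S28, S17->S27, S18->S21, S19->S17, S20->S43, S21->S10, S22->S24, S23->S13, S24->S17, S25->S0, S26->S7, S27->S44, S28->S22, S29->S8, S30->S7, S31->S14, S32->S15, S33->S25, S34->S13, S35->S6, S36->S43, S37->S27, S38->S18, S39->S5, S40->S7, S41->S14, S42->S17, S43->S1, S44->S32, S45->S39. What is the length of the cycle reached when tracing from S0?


Trace from S0 until a state repeats:
  S0 -> S20 -> S43 -> S1 -> S5 -> S35 -> S6 -> S34 -> S13 -> S6
S6 first seen at step 6, revisited at step 9.
Cycle length = 9 - 6 = 3

3


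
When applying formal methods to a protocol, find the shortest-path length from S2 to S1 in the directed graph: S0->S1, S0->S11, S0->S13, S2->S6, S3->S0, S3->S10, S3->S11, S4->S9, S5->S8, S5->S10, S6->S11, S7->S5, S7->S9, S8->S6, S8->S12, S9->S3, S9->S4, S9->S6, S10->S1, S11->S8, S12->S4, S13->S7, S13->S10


BFS layer-by-layer from S2:
  dist 0: {S2}
  dist 1: {S6}
  dist 2: {S11}
  dist 3: {S8}
  dist 4: {S12}
  dist 5: {S4}
  dist 6: {S9}
  dist 7: {S3}
  dist 8: {S0, S10}
  dist 9: {S1, S13}
  -> S1 reached at distance 9
Shortest path length = 9

9


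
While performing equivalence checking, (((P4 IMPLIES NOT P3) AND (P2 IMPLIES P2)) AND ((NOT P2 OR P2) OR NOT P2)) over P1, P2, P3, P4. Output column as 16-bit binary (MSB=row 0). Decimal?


Formula: (((P4 IMPLIES NOT P3) AND (P2 IMPLIES P2)) AND ((NOT P2 OR P2) OR NOT P2)) over P1, P2, P3, P4 (16 rows)
Evaluate each row (bits = P1,P2,P3,P4, MSB first):
  row 0 [0000]: (((0 IMPLIES NOT 0) AND (0 IMPLIES 0)) AND ((NOT 0 OR 0) OR NOT 0)) -> 1
  row 1 [0001]: (((1 IMPLIES NOT 0) AND (0 IMPLIES 0)) AND ((NOT 0 OR 0) OR NOT 0)) -> 1
  row 2 [0010]: (((0 IMPLIES NOT 1) AND (0 IMPLIES 0)) AND ((NOT 0 OR 0) OR NOT 0)) -> 1
  row 3 [0011]: (((1 IMPLIES NOT 1) AND (0 IMPLIES 0)) AND ((NOT 0 OR 0) OR NOT 0)) -> 0
  row 4 [0100]: (((0 IMPLIES NOT 0) AND (1 IMPLIES 1)) AND ((NOT 1 OR 1) OR NOT 1)) -> 1
  row 5 [0101]: (((1 IMPLIES NOT 0) AND (1 IMPLIES 1)) AND ((NOT 1 OR 1) OR NOT 1)) -> 1
  row 6 [0110]: (((0 IMPLIES NOT 1) AND (1 IMPLIES 1)) AND ((NOT 1 OR 1) OR NOT 1)) -> 1
  row 7 [0111]: (((1 IMPLIES NOT 1) AND (1 IMPLIES 1)) AND ((NOT 1 OR 1) OR NOT 1)) -> 0
  row 8 [1000]: (((0 IMPLIES NOT 0) AND (0 IMPLIES 0)) AND ((NOT 0 OR 0) OR NOT 0)) -> 1
  row 9 [1001]: (((1 IMPLIES NOT 0) AND (0 IMPLIES 0)) AND ((NOT 0 OR 0) OR NOT 0)) -> 1
  row 10 [1010]: (((0 IMPLIES NOT 1) AND (0 IMPLIES 0)) AND ((NOT 0 OR 0) OR NOT 0)) -> 1
  row 11 [1011]: (((1 IMPLIES NOT 1) AND (0 IMPLIES 0)) AND ((NOT 0 OR 0) OR NOT 0)) -> 0
  row 12 [1100]: (((0 IMPLIES NOT 0) AND (1 IMPLIES 1)) AND ((NOT 1 OR 1) OR NOT 1)) -> 1
  row 13 [1101]: (((1 IMPLIES NOT 0) AND (1 IMPLIES 1)) AND ((NOT 1 OR 1) OR NOT 1)) -> 1
  row 14 [1110]: (((0 IMPLIES NOT 1) AND (1 IMPLIES 1)) AND ((NOT 1 OR 1) OR NOT 1)) -> 1
  row 15 [1111]: (((1 IMPLIES NOT 1) AND (1 IMPLIES 1)) AND ((NOT 1 OR 1) OR NOT 1)) -> 0
Full result column, 4 rows per line (P1,P2 fixed per line; P3,P4 runs 00..11 left to right):
  rows 0-3 [P1,P2=00]: 1110  = hex E
  rows 4-7 [P1,P2=01]: 1110  = hex E
  rows 8-11 [P1,P2=10]: 1110  = hex E
  rows 12-15 [P1,P2=11]: 1110  = hex E
Output column (row 0 .. row 15) = 1110111011101110
Output column grouped in 4s = 1110 1110 1110 1110 = 0xEEEE
Convert to decimal digit by digit (value = value*16 + digit):
  E -> 14
  14*16 + 14 (E) = 238
  238*16 + 14 (E) = 3822
  3822*16 + 14 (E) = 61166
Decimal = 61166

61166


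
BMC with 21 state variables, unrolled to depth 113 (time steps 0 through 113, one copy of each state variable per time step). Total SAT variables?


BMC unrolls to depth k, creating one copy of each state var for steps 0..k.
Step count = 113 + 1 = 114 (steps 0 through 113)
Vars per step = 21
Total = 21 * 114 = 2394

2394


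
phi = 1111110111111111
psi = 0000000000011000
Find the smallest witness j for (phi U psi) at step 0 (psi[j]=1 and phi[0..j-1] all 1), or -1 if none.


(phi U psi) at 0: need smallest j with psi[j]=1 and phi[i]=1 for all i in [0,j).
Scan from step 0:
  step 0: phi=1, psi=0 -> continue
  step 1: phi=1, psi=0 -> continue
  step 2: phi=1, psi=0 -> continue
  step 3: phi=1, psi=0 -> continue
  step 6: phi=0 -> phi-prefix broken from here
  step 11: psi=1 but phi already failed -> not a witness
  step 12: psi=1 but phi already failed -> not a witness
  end of trace: no witness -> -1
Witness step = -1

-1


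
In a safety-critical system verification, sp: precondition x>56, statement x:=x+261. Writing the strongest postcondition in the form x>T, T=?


Formula: sp(P, x:=E) = exists old_x. (x = E[old_x/x]) AND P[old_x/x] (old_x is the value of x before the assignment; eliminate old_x by solving x = E[old_x/x] for old_x)
Step 1: Precondition P: x>56, i.e. old_x > 56
Step 2: Assignment gives x = old_x + 261, so old_x = x - 261
Step 3: Substitute into P: x - 261 > 56
Step 4: Simplify: x > 56+261 = 317

317


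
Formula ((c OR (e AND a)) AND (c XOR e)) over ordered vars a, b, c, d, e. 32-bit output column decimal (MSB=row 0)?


Formula: ((c OR (e AND a)) AND (c XOR e)) over a, b, c, d, e (32 rows)
Evaluate each row (bits = a,b,c,d,e, MSB first):
  row 0 [00000]: ((0 OR (0 AND 0)) AND (0 XOR 0)) -> 0
  row 1 [00001]: ((0 OR (1 AND 0)) AND (0 XOR 1)) -> 0
  row 2 [00010]: ((0 OR (0 AND 0)) AND (0 XOR 0)) -> 0
  row 3 [00011]: ((0 OR (1 AND 0)) AND (0 XOR 1)) -> 0
  row 4 [00100]: ((1 OR (0 AND 0)) AND (1 XOR 0)) -> 1
  row 5 [00101]: ((1 OR (1 AND 0)) AND (1 XOR 1)) -> 0
  row 6 [00110]: ((1 OR (0 AND 0)) AND (1 XOR 0)) -> 1
  row 7 [00111]: ((1 OR (1 AND 0)) AND (1 XOR 1)) -> 0
  row 8 [01000]: ((0 OR (0 AND 0)) AND (0 XOR 0)) -> 0
  row 9 [01001]: ((0 OR (1 AND 0)) AND (0 XOR 1)) -> 0
  row 10 [01010]: ((0 OR (0 AND 0)) AND (0 XOR 0)) -> 0
  row 11 [01011]: ((0 OR (1 AND 0)) AND (0 XOR 1)) -> 0
  row 12 [01100]: ((1 OR (0 AND 0)) AND (1 XOR 0)) -> 1
  row 13 [01101]: ((1 OR (1 AND 0)) AND (1 XOR 1)) -> 0
  row 14 [01110]: ((1 OR (0 AND 0)) AND (1 XOR 0)) -> 1
  row 15 [01111]: ((1 OR (1 AND 0)) AND (1 XOR 1)) -> 0
  row 16 [10000]: ((0 OR (0 AND 1)) AND (0 XOR 0)) -> 0
  row 17 [10001]: ((0 OR (1 AND 1)) AND (0 XOR 1)) -> 1
  row 18 [10010]: ((0 OR (0 AND 1)) AND (0 XOR 0)) -> 0
  row 19 [10011]: ((0 OR (1 AND 1)) AND (0 XOR 1)) -> 1
  row 20 [10100]: ((1 OR (0 AND 1)) AND (1 XOR 0)) -> 1
  row 21 [10101]: ((1 OR (1 AND 1)) AND (1 XOR 1)) -> 0
  row 22 [10110]: ((1 OR (0 AND 1)) AND (1 XOR 0)) -> 1
  row 23 [10111]: ((1 OR (1 AND 1)) AND (1 XOR 1)) -> 0
  row 24 [11000]: ((0 OR (0 AND 1)) AND (0 XOR 0)) -> 0
  row 25 [11001]: ((0 OR (1 AND 1)) AND (0 XOR 1)) -> 1
  row 26 [11010]: ((0 OR (0 AND 1)) AND (0 XOR 0)) -> 0
  row 27 [11011]: ((0 OR (1 AND 1)) AND (0 XOR 1)) -> 1
  row 28 [11100]: ((1 OR (0 AND 1)) AND (1 XOR 0)) -> 1
  row 29 [11101]: ((1 OR (1 AND 1)) AND (1 XOR 1)) -> 0
  row 30 [11110]: ((1 OR (0 AND 1)) AND (1 XOR 0)) -> 1
  row 31 [11111]: ((1 OR (1 AND 1)) AND (1 XOR 1)) -> 0
Full result column, 4 rows per line (a,b,c fixed per line; d,e runs 00..11 left to right):
  rows 0-3 [a,b,c=000]: 0000  = hex 0
  rows 4-7 [a,b,c=001]: 1010  = hex A
  rows 8-11 [a,b,c=010]: 0000  = hex 0
  rows 12-15 [a,b,c=011]: 1010  = hex A
  rows 16-19 [a,b,c=100]: 0101  = hex 5
  rows 20-23 [a,b,c=101]: 1010  = hex A
  rows 24-27 [a,b,c=110]: 0101  = hex 5
  rows 28-31 [a,b,c=111]: 1010  = hex A
Output column (row 0 .. row 31) = 00001010000010100101101001011010
Output column grouped in 4s = 0000 1010 0000 1010 0101 1010 0101 1010 = 0x0A0A5A5A
Convert to decimal digit by digit (value = value*16 + digit):
  0 -> 0
  0*16 + 10 (A) = 10
  10*16 + 0 = 160
  160*16 + 10 (A) = 2570
  2570*16 + 5 = 41125
  41125*16 + 10 (A) = 658010
  658010*16 + 5 = 10528165
  10528165*16 + 10 (A) = 168450650
Decimal = 168450650

168450650


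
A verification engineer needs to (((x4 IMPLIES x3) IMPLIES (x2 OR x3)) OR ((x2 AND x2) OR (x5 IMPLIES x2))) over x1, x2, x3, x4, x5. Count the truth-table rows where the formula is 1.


Formula: (((x4 IMPLIES x3) IMPLIES (x2 OR x3)) OR ((x2 AND x2) OR (x5 IMPLIES x2))) over 5 vars (32 rows)
Evaluate each row (x1, x2, x3, x4, x5 as bits, MSB first):
  row 0 [00000]: (((0 IMPLIES 0) IMPLIES (0 OR 0)) OR ((0 AND 0) OR (0 IMPLIES 0))) -> 1
  row 1 [00001]: (((0 IMPLIES 0) IMPLIES (0 OR 0)) OR ((0 AND 0) OR (1 IMPLIES 0))) -> 0
  row 2 [00010]: (((1 IMPLIES 0) IMPLIES (0 OR 0)) OR ((0 AND 0) OR (0 IMPLIES 0))) -> 1
  row 3 [00011]: (((1 IMPLIES 0) IMPLIES (0 OR 0)) OR ((0 AND 0) OR (1 IMPLIES 0))) -> 1
  row 4 [00100]: (((0 IMPLIES 1) IMPLIES (0 OR 1)) OR ((0 AND 0) OR (0 IMPLIES 0))) -> 1
  row 5 [00101]: (((0 IMPLIES 1) IMPLIES (0 OR 1)) OR ((0 AND 0) OR (1 IMPLIES 0))) -> 1
  row 6 [00110]: (((1 IMPLIES 1) IMPLIES (0 OR 1)) OR ((0 AND 0) OR (0 IMPLIES 0))) -> 1
  row 7 [00111]: (((1 IMPLIES 1) IMPLIES (0 OR 1)) OR ((0 AND 0) OR (1 IMPLIES 0))) -> 1
  row 8 [01000]: (((0 IMPLIES 0) IMPLIES (1 OR 0)) OR ((1 AND 1) OR (0 IMPLIES 1))) -> 1
  row 9 [01001]: (((0 IMPLIES 0) IMPLIES (1 OR 0)) OR ((1 AND 1) OR (1 IMPLIES 1))) -> 1
  row 10 [01010]: (((1 IMPLIES 0) IMPLIES (1 OR 0)) OR ((1 AND 1) OR (0 IMPLIES 1))) -> 1
  row 11 [01011]: (((1 IMPLIES 0) IMPLIES (1 OR 0)) OR ((1 AND 1) OR (1 IMPLIES 1))) -> 1
  row 12 [01100]: (((0 IMPLIES 1) IMPLIES (1 OR 1)) OR ((1 AND 1) OR (0 IMPLIES 1))) -> 1
  row 13 [01101]: (((0 IMPLIES 1) IMPLIES (1 OR 1)) OR ((1 AND 1) OR (1 IMPLIES 1))) -> 1
  row 14 [01110]: (((1 IMPLIES 1) IMPLIES (1 OR 1)) OR ((1 AND 1) OR (0 IMPLIES 1))) -> 1
  row 15 [01111]: (((1 IMPLIES 1) IMPLIES (1 OR 1)) OR ((1 AND 1) OR (1 IMPLIES 1))) -> 1
  row 16 [10000]: (((0 IMPLIES 0) IMPLIES (0 OR 0)) OR ((0 AND 0) OR (0 IMPLIES 0))) -> 1
  row 17 [10001]: (((0 IMPLIES 0) IMPLIES (0 OR 0)) OR ((0 AND 0) OR (1 IMPLIES 0))) -> 0
  row 18 [10010]: (((1 IMPLIES 0) IMPLIES (0 OR 0)) OR ((0 AND 0) OR (0 IMPLIES 0))) -> 1
  row 19 [10011]: (((1 IMPLIES 0) IMPLIES (0 OR 0)) OR ((0 AND 0) OR (1 IMPLIES 0))) -> 1
  row 20 [10100]: (((0 IMPLIES 1) IMPLIES (0 OR 1)) OR ((0 AND 0) OR (0 IMPLIES 0))) -> 1
  row 21 [10101]: (((0 IMPLIES 1) IMPLIES (0 OR 1)) OR ((0 AND 0) OR (1 IMPLIES 0))) -> 1
  row 22 [10110]: (((1 IMPLIES 1) IMPLIES (0 OR 1)) OR ((0 AND 0) OR (0 IMPLIES 0))) -> 1
  row 23 [10111]: (((1 IMPLIES 1) IMPLIES (0 OR 1)) OR ((0 AND 0) OR (1 IMPLIES 0))) -> 1
  row 24 [11000]: (((0 IMPLIES 0) IMPLIES (1 OR 0)) OR ((1 AND 1) OR (0 IMPLIES 1))) -> 1
  row 25 [11001]: (((0 IMPLIES 0) IMPLIES (1 OR 0)) OR ((1 AND 1) OR (1 IMPLIES 1))) -> 1
  row 26 [11010]: (((1 IMPLIES 0) IMPLIES (1 OR 0)) OR ((1 AND 1) OR (0 IMPLIES 1))) -> 1
  row 27 [11011]: (((1 IMPLIES 0) IMPLIES (1 OR 0)) OR ((1 AND 1) OR (1 IMPLIES 1))) -> 1
  row 28 [11100]: (((0 IMPLIES 1) IMPLIES (1 OR 1)) OR ((1 AND 1) OR (0 IMPLIES 1))) -> 1
  row 29 [11101]: (((0 IMPLIES 1) IMPLIES (1 OR 1)) OR ((1 AND 1) OR (1 IMPLIES 1))) -> 1
  row 30 [11110]: (((1 IMPLIES 1) IMPLIES (1 OR 1)) OR ((1 AND 1) OR (0 IMPLIES 1))) -> 1
  row 31 [11111]: (((1 IMPLIES 1) IMPLIES (1 OR 1)) OR ((1 AND 1) OR (1 IMPLIES 1))) -> 1
Full result column, 8 rows per line (x1,x2 fixed per line; x3,x4,x5 runs 000..111 left to right):
  rows 0-7 [x1,x2=00]: 10111111  (ones: 7)
  rows 8-15 [x1,x2=01]: 11111111  (ones: 8)
  rows 16-23 [x1,x2=10]: 10111111  (ones: 7)
  rows 24-31 [x1,x2=11]: 11111111  (ones: 8)
Count of 1-rows = 7+8+7+8 = 30

30


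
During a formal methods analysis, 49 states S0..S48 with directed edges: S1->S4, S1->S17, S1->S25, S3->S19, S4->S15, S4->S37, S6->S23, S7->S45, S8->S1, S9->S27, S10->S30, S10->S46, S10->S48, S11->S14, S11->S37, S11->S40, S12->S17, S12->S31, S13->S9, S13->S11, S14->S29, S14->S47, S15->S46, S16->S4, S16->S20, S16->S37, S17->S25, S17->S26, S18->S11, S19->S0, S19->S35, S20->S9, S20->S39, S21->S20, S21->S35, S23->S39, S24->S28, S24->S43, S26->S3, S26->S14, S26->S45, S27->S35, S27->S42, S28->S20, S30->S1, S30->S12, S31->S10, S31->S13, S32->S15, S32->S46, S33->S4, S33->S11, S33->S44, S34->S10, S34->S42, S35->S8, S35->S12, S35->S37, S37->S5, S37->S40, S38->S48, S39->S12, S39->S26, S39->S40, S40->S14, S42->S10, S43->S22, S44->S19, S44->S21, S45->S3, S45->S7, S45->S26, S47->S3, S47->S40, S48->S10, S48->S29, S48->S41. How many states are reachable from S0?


BFS from S0:
  layer 0: {S0}
Reachable set: {S0}
Count = 1

1


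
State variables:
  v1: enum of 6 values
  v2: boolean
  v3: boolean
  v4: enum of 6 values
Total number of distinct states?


State space = product of domain sizes of all variables.
Domain sizes:
  v1 (enum of 6 values): 6
  v2 (boolean): 2
  v3 (boolean): 2
  v4 (enum of 6 values): 6
Product = 6 * 2 * 2 * 6 = 144

144


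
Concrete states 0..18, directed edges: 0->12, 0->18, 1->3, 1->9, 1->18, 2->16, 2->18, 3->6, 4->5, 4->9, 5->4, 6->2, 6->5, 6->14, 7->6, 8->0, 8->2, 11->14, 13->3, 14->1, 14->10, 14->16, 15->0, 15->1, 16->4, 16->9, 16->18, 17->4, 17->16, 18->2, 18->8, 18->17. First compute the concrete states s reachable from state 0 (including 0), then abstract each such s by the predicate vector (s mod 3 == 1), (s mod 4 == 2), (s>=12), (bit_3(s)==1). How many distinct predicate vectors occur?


BFS from 0:
Concrete reachable: {0, 2, 4, 5, 8, 9, 12, 16, 17, 18}
Abstract via predicates (s mod 3 == 1), (s mod 4 == 2), (s>=12), (bit_3(s)==1):
  (0,0,0,0) <- {0, 5}
  (0,0,0,1) <- {8, 9}
  (0,0,1,0) <- {17}
  (0,0,1,1) <- {12}
  (0,1,0,0) <- {2}
  (0,1,1,0) <- {18}
  (1,0,0,0) <- {4}
  (1,0,1,0) <- {16}
Distinct abstract states = 8

8


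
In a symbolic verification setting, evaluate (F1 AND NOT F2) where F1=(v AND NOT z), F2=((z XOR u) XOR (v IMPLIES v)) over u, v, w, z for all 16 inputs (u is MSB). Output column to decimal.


F1 = (v AND NOT z)
F2 = ((z XOR u) XOR (v IMPLIES v))
Counterexample to F1=>F2 is where F1=1 and F2=0.
Evaluate each row (bits = u,v,w,z, MSB first):
  row 0 [0000]: F1=0 F2=1 -> F1&~F2 -> 0
  row 1 [0001]: F1=0 F2=0 -> F1&~F2 -> 0
  row 2 [0010]: F1=0 F2=1 -> F1&~F2 -> 0
  row 3 [0011]: F1=0 F2=0 -> F1&~F2 -> 0
  row 4 [0100]: F1=1 F2=1 -> F1&~F2 -> 0
  row 5 [0101]: F1=0 F2=0 -> F1&~F2 -> 0
  row 6 [0110]: F1=1 F2=1 -> F1&~F2 -> 0
  row 7 [0111]: F1=0 F2=0 -> F1&~F2 -> 0
  row 8 [1000]: F1=0 F2=0 -> F1&~F2 -> 0
  row 9 [1001]: F1=0 F2=1 -> F1&~F2 -> 0
  row 10 [1010]: F1=0 F2=0 -> F1&~F2 -> 0
  row 11 [1011]: F1=0 F2=1 -> F1&~F2 -> 0
  row 12 [1100]: F1=1 F2=0 -> F1&~F2 -> 1
  row 13 [1101]: F1=0 F2=1 -> F1&~F2 -> 0
  row 14 [1110]: F1=1 F2=0 -> F1&~F2 -> 1
  row 15 [1111]: F1=0 F2=1 -> F1&~F2 -> 0
Full result column, 4 rows per line (u,v fixed per line; w,z runs 00..11 left to right):
  rows 0-3 [u,v=00]: 0000  = hex 0
  rows 4-7 [u,v=01]: 0000  = hex 0
  rows 8-11 [u,v=10]: 0000  = hex 0
  rows 12-15 [u,v=11]: 1010  = hex A
Counterexample vector (row 0 .. row 15) = 0000000000001010
Output column grouped in 4s = 0000 0000 0000 1010 = 0x000A
Convert to decimal digit by digit (value = value*16 + digit):
  0 -> 0
  0*16 + 0 = 0
  0*16 + 0 = 0
  0*16 + 10 (A) = 10
Decimal = 10

10


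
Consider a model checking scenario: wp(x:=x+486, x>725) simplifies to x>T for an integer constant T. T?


Formula: wp(x:=E, P) = P[E/x] (substitute E for x in postcondition)
Step 1: Postcondition: x>725
Step 2: Substitute x+486 for x: x+486>725
Step 3: Solve for x: x > 725-486 = 239

239


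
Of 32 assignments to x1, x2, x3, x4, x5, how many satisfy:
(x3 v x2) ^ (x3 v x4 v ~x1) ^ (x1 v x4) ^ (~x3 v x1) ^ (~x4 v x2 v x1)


CNF with 5 clauses over 5 vars (32 assignments).
An assignment satisfies CNF iff every clause has >=1 true literal.
Check each row (bits = x1,x2,x3,x4,x5; clause T/F shown):
  row 0 [00000]: clauses=FTFTT -> 0
  row 1 [00001]: clauses=FTFTT -> 0
  row 2 [00010]: clauses=FTTTF -> 0
  row 3 [00011]: clauses=FTTTF -> 0
  row 4 [00100]: clauses=TTFFT -> 0
  row 5 [00101]: clauses=TTFFT -> 0
  row 6 [00110]: clauses=TTTFF -> 0
  row 7 [00111]: clauses=TTTFF -> 0
  row 8 [01000]: clauses=TTFTT -> 0
  row 9 [01001]: clauses=TTFTT -> 0
  row 10 [01010]: clauses=TTTTT -> 1
  row 11 [01011]: clauses=TTTTT -> 1
  row 12 [01100]: clauses=TTFFT -> 0
  row 13 [01101]: clauses=TTFFT -> 0
  row 14 [01110]: clauses=TTTFT -> 0
  row 15 [01111]: clauses=TTTFT -> 0
  row 16 [10000]: clauses=FFTTT -> 0
  row 17 [10001]: clauses=FFTTT -> 0
  row 18 [10010]: clauses=FTTTT -> 0
  row 19 [10011]: clauses=FTTTT -> 0
  row 20 [10100]: clauses=TTTTT -> 1
  row 21 [10101]: clauses=TTTTT -> 1
  row 22 [10110]: clauses=TTTTT -> 1
  row 23 [10111]: clauses=TTTTT -> 1
  row 24 [11000]: clauses=TFTTT -> 0
  row 25 [11001]: clauses=TFTTT -> 0
  row 26 [11010]: clauses=TTTTT -> 1
  row 27 [11011]: clauses=TTTTT -> 1
  row 28 [11100]: clauses=TTTTT -> 1
  row 29 [11101]: clauses=TTTTT -> 1
  row 30 [11110]: clauses=TTTTT -> 1
  row 31 [11111]: clauses=TTTTT -> 1
Full result column, 8 rows per line (x1,x2 fixed per line; x3,x4,x5 runs 000..111 left to right):
  rows 0-7 [x1,x2=00]: 00000000  (ones: 0)
  rows 8-15 [x1,x2=01]: 00110000  (ones: 2)
  rows 16-23 [x1,x2=10]: 00001111  (ones: 4)
  rows 24-31 [x1,x2=11]: 00111111  (ones: 6)
Satisfying assignments = 0+2+4+6 = 12

12
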